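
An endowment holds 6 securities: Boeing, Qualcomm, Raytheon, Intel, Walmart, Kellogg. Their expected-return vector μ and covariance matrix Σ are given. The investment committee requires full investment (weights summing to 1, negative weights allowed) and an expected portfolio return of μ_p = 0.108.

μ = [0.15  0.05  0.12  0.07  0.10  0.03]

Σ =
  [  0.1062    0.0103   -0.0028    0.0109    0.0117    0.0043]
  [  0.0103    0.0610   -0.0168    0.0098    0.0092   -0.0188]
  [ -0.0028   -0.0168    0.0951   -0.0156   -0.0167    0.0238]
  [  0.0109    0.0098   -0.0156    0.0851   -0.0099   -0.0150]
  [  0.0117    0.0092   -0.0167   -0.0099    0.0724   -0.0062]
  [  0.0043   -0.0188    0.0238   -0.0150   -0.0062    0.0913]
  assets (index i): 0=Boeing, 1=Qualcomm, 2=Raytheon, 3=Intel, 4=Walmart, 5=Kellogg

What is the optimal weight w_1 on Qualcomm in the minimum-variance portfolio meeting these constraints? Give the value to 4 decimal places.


0.0736

p=Σ⁻¹μ = [1.0631  0.7848  1.8622  1.1849  1.7241  0.2664]
q=Σ⁻¹𝟙 = [3.6844  19.3226  16.3238  16.6967  18.0491  14.4717]
a=μᵀp=0.685511  b=𝟙ᵀp=6.885491  c=𝟙ᵀq=88.548482  D=ac−b²=13.290967
λ₁=(c·0.108−b)/D = (88.548482·0.108−6.885491)/13.290967 = 0.201471
λ₂=(a−b·0.108)/D = (0.685511−6.885491·0.108)/13.290967 = -0.004373
w* = 0.201471·p + -0.004373·q:
  w_0 = 0.201471·1.0631 + -0.004373·3.6844 = 0.1981  (Boeing)
  w_1 = 0.201471·0.7848 + -0.004373·19.3226 = 0.0736  (Qualcomm)
  w_2 = 0.201471·1.8622 + -0.004373·16.3238 = 0.3038  (Raytheon)
  w_3 = 0.201471·1.1849 + -0.004373·16.6967 = 0.1657  (Intel)
  w_4 = 0.201471·1.7241 + -0.004373·18.0491 = 0.2684  (Walmart)
  w_5 = 0.201471·0.2664 + -0.004373·14.4717 = -0.0096  (Kellogg)
Σw_i=1.0000  μᵀw=0.1080
σ²=wᵀΣw=λ₁·μ_p+λ₂ = 0.201471·0.108 + -0.004373 = 0.017386 ≈ 0.0174


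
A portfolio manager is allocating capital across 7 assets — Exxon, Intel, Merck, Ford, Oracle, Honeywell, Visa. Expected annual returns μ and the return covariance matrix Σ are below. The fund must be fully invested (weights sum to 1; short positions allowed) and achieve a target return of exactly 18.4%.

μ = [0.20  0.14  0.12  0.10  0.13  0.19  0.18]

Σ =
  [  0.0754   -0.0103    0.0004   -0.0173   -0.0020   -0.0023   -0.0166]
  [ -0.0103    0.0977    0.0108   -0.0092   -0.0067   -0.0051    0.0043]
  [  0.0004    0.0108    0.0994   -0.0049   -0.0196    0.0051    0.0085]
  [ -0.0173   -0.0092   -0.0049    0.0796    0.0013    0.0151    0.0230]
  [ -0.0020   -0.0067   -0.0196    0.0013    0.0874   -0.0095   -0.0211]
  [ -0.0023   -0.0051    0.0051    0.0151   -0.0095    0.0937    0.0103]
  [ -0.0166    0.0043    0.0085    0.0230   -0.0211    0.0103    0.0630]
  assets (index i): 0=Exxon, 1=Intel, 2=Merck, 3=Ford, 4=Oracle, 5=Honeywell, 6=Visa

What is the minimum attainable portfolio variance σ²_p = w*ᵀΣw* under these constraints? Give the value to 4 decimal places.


0.0146

x=Σ⁻¹μ = [4.1560  1.9571  1.2003  0.8625  3.1851  1.9045  4.0972]
y=Σ⁻¹𝟙 = [23.2045  13.5981  11.0105  11.6787  21.3841  9.3669  20.9405]
a=μᵀx=2.848896  b=𝟙ᵀx=17.362709  c=𝟙ᵀy=111.183359  D=ac−b²=15.286163
λ₁=(c·0.184−b)/D = (111.183359·0.184−17.362709)/15.286163 = 0.202473
λ₂=(a−b·0.184)/D = (2.848896−17.362709·0.184)/15.286163 = -0.022625
w* = 0.202473·x + -0.022625·y:
  w_0 = 0.202473·4.1560 + -0.022625·23.2045 = 0.3165  (Exxon)
  w_1 = 0.202473·1.9571 + -0.022625·13.5981 = 0.0886  (Intel)
  w_2 = 0.202473·1.2003 + -0.022625·11.0105 = -0.0061  (Merck)
  w_3 = 0.202473·0.8625 + -0.022625·11.6787 = -0.0896  (Ford)
  w_4 = 0.202473·3.1851 + -0.022625·21.3841 = 0.1611  (Oracle)
  w_5 = 0.202473·1.9045 + -0.022625·9.3669 = 0.1737  (Honeywell)
  w_6 = 0.202473·4.0972 + -0.022625·20.9405 = 0.3558  (Visa)
Σw_i=1.0000  μᵀw=0.1840
σ²=wᵀΣw=λ₁·μ_p+λ₂ = 0.202473·0.184 + -0.022625 = 0.014630 ≈ 0.0146


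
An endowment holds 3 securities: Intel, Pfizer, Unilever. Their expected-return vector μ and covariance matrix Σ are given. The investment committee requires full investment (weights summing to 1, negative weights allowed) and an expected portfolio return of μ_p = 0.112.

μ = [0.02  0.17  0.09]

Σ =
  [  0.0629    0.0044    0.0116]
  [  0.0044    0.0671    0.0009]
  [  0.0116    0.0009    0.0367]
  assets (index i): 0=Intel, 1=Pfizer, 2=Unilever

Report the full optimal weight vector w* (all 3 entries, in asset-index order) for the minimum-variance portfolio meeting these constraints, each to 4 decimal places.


0.1174  0.3777  0.5048

p=Σ⁻¹μ = [-0.3178  2.5210  2.4909]
q=Σ⁻¹𝟙 = [10.5809  13.8933  23.5629]
a=μᵀp=0.646391  b=𝟙ᵀp=4.694130  c=𝟙ᵀq=48.037052  D=ac−b²=9.015883
λ₁=(c·0.112−b)/D = (48.037052·0.112−4.694130)/9.015883 = 0.076090
λ₂=(a−b·0.112)/D = (0.646391−4.694130·0.112)/9.015883 = 0.013382
w* = 0.076090·p + 0.013382·q:
  w_0 = 0.076090·-0.3178 + 0.013382·10.5809 = 0.1174  (Intel)
  w_1 = 0.076090·2.5210 + 0.013382·13.8933 = 0.3777  (Pfizer)
  w_2 = 0.076090·2.4909 + 0.013382·23.5629 = 0.5048  (Unilever)
Σw_i=1.0000  μᵀw=0.1120
σ²=wᵀΣw=λ₁·μ_p+λ₂ = 0.076090·0.112 + 0.013382 = 0.021904 ≈ 0.0219


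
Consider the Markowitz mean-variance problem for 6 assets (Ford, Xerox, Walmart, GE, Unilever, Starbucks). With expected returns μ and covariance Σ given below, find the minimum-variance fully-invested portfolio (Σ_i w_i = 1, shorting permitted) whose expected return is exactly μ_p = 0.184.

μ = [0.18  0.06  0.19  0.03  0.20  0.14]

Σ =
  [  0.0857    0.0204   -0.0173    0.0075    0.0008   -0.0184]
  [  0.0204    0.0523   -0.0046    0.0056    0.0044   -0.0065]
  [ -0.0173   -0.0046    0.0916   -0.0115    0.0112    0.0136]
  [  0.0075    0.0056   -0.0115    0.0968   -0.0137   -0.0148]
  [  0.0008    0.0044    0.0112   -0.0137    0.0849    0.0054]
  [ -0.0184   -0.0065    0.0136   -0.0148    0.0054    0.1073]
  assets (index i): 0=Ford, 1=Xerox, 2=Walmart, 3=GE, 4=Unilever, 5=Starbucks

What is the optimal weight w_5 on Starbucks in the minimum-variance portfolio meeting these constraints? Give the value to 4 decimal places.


0.1569

p=Σ⁻¹μ = [2.7339  0.1979  2.2319  0.8771  2.0701  1.5195]
q=Σ⁻¹𝟙 = [12.0002  14.7028  12.5191  13.3778  10.6481  11.9907]
a=μᵀp=1.581117  b=𝟙ᵀp=9.630488  c=𝟙ᵀq=75.238736  D=ac−b²=26.214952
λ₁=(c·0.184−b)/D = (75.238736·0.184−9.630488)/26.214952 = 0.160727
λ₂=(a−b·0.184)/D = (1.581117−9.630488·0.184)/26.214952 = -0.007282
w* = 0.160727·p + -0.007282·q:
  w_0 = 0.160727·2.7339 + -0.007282·12.0002 = 0.3520  (Ford)
  w_1 = 0.160727·0.1979 + -0.007282·14.7028 = -0.0753  (Xerox)
  w_2 = 0.160727·2.2319 + -0.007282·12.5191 = 0.2676  (Walmart)
  w_3 = 0.160727·0.8771 + -0.007282·13.3778 = 0.0436  (GE)
  w_4 = 0.160727·2.0701 + -0.007282·10.6481 = 0.2552  (Unilever)
  w_5 = 0.160727·1.5195 + -0.007282·11.9907 = 0.1569  (Starbucks)
Σw_i=1.0000  μᵀw=0.1840
σ²=wᵀΣw=λ₁·μ_p+λ₂ = 0.160727·0.184 + -0.007282 = 0.022292 ≈ 0.0223


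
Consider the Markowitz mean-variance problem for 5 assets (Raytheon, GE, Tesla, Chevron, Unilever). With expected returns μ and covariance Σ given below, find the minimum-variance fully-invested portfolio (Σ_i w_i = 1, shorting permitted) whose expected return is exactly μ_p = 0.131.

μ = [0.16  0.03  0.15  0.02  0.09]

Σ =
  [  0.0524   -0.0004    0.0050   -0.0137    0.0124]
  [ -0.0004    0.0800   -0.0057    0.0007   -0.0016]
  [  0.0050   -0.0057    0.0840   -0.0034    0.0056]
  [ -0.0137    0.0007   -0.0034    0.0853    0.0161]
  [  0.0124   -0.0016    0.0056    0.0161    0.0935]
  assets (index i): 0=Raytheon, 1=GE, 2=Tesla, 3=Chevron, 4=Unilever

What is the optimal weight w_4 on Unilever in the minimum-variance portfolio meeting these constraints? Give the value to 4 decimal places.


0.0539

x=Σ⁻¹μ = [3.0030  0.5082  1.6468  0.7119  0.3518]
y=Σ⁻¹𝟙 = [20.6580  13.4200  11.8387  14.4619  4.9859]
a=μᵀx=0.788650  b=𝟙ᵀx=6.221650  c=𝟙ᵀy=65.364442  D=ac−b²=12.840766
λ₁=(c·0.131−b)/D = (65.364442·0.131−6.221650)/12.840766 = 0.182317
λ₂=(a−b·0.131)/D = (0.788650−6.221650·0.131)/12.840766 = -0.002055
w* = 0.182317·x + -0.002055·y:
  w_0 = 0.182317·3.0030 + -0.002055·20.6580 = 0.5051  (Raytheon)
  w_1 = 0.182317·0.5082 + -0.002055·13.4200 = 0.0651  (GE)
  w_2 = 0.182317·1.6468 + -0.002055·11.8387 = 0.2759  (Tesla)
  w_3 = 0.182317·0.7119 + -0.002055·14.4619 = 0.1001  (Chevron)
  w_4 = 0.182317·0.3518 + -0.002055·4.9859 = 0.0539  (Unilever)
Σw_i=1.0000  μᵀw=0.1310
σ²=wᵀΣw=λ₁·μ_p+λ₂ = 0.182317·0.131 + -0.002055 = 0.021829 ≈ 0.0218


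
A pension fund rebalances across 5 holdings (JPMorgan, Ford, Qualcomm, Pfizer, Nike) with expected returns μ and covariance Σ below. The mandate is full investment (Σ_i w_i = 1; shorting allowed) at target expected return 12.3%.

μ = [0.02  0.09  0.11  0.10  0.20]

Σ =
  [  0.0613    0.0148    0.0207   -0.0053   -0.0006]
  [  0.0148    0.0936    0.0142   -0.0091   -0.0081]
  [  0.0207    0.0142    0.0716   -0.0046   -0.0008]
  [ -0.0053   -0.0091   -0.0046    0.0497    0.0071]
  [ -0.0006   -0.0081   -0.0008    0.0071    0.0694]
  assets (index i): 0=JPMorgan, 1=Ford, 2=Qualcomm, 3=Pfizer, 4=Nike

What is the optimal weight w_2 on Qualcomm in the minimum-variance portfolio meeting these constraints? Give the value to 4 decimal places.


x=Σ⁻¹μ = [-0.2889  1.2084  1.5365  1.9391  2.8397]
y=Σ⁻¹𝟙 = [12.5049  10.5617  9.8448  22.3598  13.5760]
a=μᵀx=1.033839  b=𝟙ᵀx=7.234757  c=𝟙ᵀy=68.847220  D=ac−b²=18.835239
λ₁=(c·0.123−b)/D = (68.847220·0.123−7.234757)/18.835239 = 0.065486
λ₂=(a−b·0.123)/D = (1.033839−7.234757·0.123)/18.835239 = 0.007643
w* = 0.065486·x + 0.007643·y:
  w_0 = 0.065486·-0.2889 + 0.007643·12.5049 = 0.0767  (JPMorgan)
  w_1 = 0.065486·1.2084 + 0.007643·10.5617 = 0.1599  (Ford)
  w_2 = 0.065486·1.5365 + 0.007643·9.8448 = 0.1759  (Qualcomm)
  w_3 = 0.065486·1.9391 + 0.007643·22.3598 = 0.2979  (Pfizer)
  w_4 = 0.065486·2.8397 + 0.007643·13.5760 = 0.2897  (Nike)
Σw_i=1.0000  μᵀw=0.1230
σ²=wᵀΣw=λ₁·μ_p+λ₂ = 0.065486·0.123 + 0.007643 = 0.015698 ≈ 0.0157

0.1759


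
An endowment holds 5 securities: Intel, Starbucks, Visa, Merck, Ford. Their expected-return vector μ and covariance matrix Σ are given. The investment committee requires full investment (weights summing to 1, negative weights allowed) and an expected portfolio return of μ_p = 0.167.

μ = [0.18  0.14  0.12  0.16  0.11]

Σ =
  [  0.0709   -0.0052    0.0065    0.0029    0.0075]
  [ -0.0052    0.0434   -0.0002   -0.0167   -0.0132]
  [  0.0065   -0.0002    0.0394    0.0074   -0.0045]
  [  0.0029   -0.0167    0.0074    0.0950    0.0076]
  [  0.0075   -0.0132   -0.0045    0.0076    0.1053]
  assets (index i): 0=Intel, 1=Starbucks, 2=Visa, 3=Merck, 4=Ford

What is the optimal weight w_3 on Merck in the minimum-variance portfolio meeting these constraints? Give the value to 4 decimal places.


g=Σ⁻¹μ = [2.4291  4.7869  2.4279  2.1488  1.4203]
h=Σ⁻¹𝟙 = [12.6171  33.6678  22.4388  13.2863  12.8185]
a=μᵀg=1.898800  b=𝟙ᵀg=13.213049  c=𝟙ᵀh=94.828354  D=ac−b²=5.475462
λ₁=(c·0.167−b)/D = (94.828354·0.167−13.213049)/5.475462 = 0.479099
λ₂=(a−b·0.167)/D = (1.898800−13.213049·0.167)/5.475462 = -0.056211
w* = 0.479099·g + -0.056211·h:
  w_0 = 0.479099·2.4291 + -0.056211·12.6171 = 0.4546  (Intel)
  w_1 = 0.479099·4.7869 + -0.056211·33.6678 = 0.4009  (Starbucks)
  w_2 = 0.479099·2.4279 + -0.056211·22.4388 = -0.0981  (Visa)
  w_3 = 0.479099·2.1488 + -0.056211·13.2863 = 0.2827  (Merck)
  w_4 = 0.479099·1.4203 + -0.056211·12.8185 = -0.0400  (Ford)
Σw_i=1.0000  μᵀw=0.1670
σ²=wᵀΣw=λ₁·μ_p+λ₂ = 0.479099·0.167 + -0.056211 = 0.023799 ≈ 0.0238

0.2827


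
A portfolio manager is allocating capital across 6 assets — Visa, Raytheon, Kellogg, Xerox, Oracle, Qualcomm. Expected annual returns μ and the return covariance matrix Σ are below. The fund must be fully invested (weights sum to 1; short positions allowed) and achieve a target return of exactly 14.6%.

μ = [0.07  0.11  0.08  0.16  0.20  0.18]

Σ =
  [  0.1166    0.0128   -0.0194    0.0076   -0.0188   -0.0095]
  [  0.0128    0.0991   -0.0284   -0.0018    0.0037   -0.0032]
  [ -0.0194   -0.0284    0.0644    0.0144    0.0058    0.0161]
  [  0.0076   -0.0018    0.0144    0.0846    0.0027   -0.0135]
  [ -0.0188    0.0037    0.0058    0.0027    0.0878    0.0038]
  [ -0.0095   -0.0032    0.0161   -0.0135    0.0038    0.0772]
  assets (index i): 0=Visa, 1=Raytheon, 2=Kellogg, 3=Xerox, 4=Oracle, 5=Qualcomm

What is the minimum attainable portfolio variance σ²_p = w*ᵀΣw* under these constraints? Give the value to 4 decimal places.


u=Σ⁻¹μ = [1.0335  1.2436  0.8007  2.0309  2.2194  2.5893]
v=Σ⁻¹𝟙 = [12.4650  14.1801  19.4199  9.2623  11.3703  12.0851]
a=μᵀu=1.508082  b=𝟙ᵀu=9.917286  c=𝟙ᵀv=78.782609  D=ac−b²=20.458098
λ₁=(c·0.146−b)/D = (78.782609·0.146−9.917286)/20.458098 = 0.077474
λ₂=(a−b·0.146)/D = (1.508082−9.917286·0.146)/20.458098 = 0.002941
w* = 0.077474·u + 0.002941·v:
  w_0 = 0.077474·1.0335 + 0.002941·12.4650 = 0.1167  (Visa)
  w_1 = 0.077474·1.2436 + 0.002941·14.1801 = 0.1380  (Raytheon)
  w_2 = 0.077474·0.8007 + 0.002941·19.4199 = 0.1191  (Kellogg)
  w_3 = 0.077474·2.0309 + 0.002941·9.2623 = 0.1846  (Xerox)
  w_4 = 0.077474·2.2194 + 0.002941·11.3703 = 0.2054  (Oracle)
  w_5 = 0.077474·2.5893 + 0.002941·12.0851 = 0.2361  (Qualcomm)
Σw_i=1.0000  μᵀw=0.1460
σ²=wᵀΣw=λ₁·μ_p+λ₂ = 0.077474·0.146 + 0.002941 = 0.014252 ≈ 0.0143

0.0143


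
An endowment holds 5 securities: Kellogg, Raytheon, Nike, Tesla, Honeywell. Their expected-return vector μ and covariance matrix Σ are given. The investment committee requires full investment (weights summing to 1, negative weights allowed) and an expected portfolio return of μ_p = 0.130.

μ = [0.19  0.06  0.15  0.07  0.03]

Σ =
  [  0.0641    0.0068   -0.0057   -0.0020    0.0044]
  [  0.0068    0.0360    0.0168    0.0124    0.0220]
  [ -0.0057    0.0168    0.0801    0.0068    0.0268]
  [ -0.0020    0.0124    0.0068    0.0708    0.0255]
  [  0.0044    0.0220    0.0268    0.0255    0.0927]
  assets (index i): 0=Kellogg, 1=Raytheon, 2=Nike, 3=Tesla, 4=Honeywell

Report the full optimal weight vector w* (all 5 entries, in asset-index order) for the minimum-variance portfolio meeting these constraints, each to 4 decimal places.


u=Σ⁻¹μ = [3.2455  0.1095  2.2593  1.1408  -0.8234]
v=Σ⁻¹𝟙 = [14.8977  16.7971  8.9207  10.5231  0.6203]
a=μᵀu=1.017265  b=𝟙ᵀu=5.931717  c=𝟙ᵀv=51.758858  D=ac−b²=17.467213
λ₁=(c·0.130−b)/D = (51.758858·0.130−5.931717)/17.467213 = 0.045625
λ₂=(a−b·0.130)/D = (1.017265−5.931717·0.130)/17.467213 = 0.014092
w* = 0.045625·u + 0.014092·v:
  w_0 = 0.045625·3.2455 + 0.014092·14.8977 = 0.3580  (Kellogg)
  w_1 = 0.045625·0.1095 + 0.014092·16.7971 = 0.2417  (Raytheon)
  w_2 = 0.045625·2.2593 + 0.014092·8.9207 = 0.2288  (Nike)
  w_3 = 0.045625·1.1408 + 0.014092·10.5231 = 0.2003  (Tesla)
  w_4 = 0.045625·-0.8234 + 0.014092·0.6203 = -0.0288  (Honeywell)
Σw_i=1.0000  μᵀw=0.1300
σ²=wᵀΣw=λ₁·μ_p+λ₂ = 0.045625·0.130 + 0.014092 = 0.020023 ≈ 0.0200

0.3580  0.2417  0.2288  0.2003  -0.0288


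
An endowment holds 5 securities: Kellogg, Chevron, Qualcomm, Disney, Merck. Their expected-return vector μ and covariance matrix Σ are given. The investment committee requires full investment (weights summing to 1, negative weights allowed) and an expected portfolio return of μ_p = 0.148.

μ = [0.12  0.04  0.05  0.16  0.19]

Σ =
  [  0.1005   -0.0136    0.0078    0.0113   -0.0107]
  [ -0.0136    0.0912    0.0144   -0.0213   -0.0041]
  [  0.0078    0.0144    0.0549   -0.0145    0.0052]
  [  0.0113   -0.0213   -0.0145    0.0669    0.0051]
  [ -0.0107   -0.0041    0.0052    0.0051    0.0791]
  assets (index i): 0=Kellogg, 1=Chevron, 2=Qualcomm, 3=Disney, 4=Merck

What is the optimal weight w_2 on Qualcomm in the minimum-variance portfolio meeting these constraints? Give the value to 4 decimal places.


0.0291

g=Σ⁻¹μ = [1.2571  1.1965  0.8672  2.5643  2.4117]
h=Σ⁻¹𝟙 = [9.6042  15.1141  17.2587  20.9452  12.2398]
a=μᵀg=1.110591  b=𝟙ᵀg=8.296785  c=𝟙ᵀh=75.161924  D=ac−b²=14.637496
λ₁=(c·0.148−b)/D = (75.161924·0.148−8.296785)/14.637496 = 0.193146
λ₂=(a−b·0.148)/D = (1.110591−8.296785·0.148)/14.637496 = -0.008016
w* = 0.193146·g + -0.008016·h:
  w_0 = 0.193146·1.2571 + -0.008016·9.6042 = 0.1658  (Kellogg)
  w_1 = 0.193146·1.1965 + -0.008016·15.1141 = 0.1099  (Chevron)
  w_2 = 0.193146·0.8672 + -0.008016·17.2587 = 0.0291  (Qualcomm)
  w_3 = 0.193146·2.5643 + -0.008016·20.9452 = 0.3274  (Disney)
  w_4 = 0.193146·2.4117 + -0.008016·12.2398 = 0.3677  (Merck)
Σw_i=1.0000  μᵀw=0.1480
σ²=wᵀΣw=λ₁·μ_p+λ₂ = 0.193146·0.148 + -0.008016 = 0.020570 ≈ 0.0206


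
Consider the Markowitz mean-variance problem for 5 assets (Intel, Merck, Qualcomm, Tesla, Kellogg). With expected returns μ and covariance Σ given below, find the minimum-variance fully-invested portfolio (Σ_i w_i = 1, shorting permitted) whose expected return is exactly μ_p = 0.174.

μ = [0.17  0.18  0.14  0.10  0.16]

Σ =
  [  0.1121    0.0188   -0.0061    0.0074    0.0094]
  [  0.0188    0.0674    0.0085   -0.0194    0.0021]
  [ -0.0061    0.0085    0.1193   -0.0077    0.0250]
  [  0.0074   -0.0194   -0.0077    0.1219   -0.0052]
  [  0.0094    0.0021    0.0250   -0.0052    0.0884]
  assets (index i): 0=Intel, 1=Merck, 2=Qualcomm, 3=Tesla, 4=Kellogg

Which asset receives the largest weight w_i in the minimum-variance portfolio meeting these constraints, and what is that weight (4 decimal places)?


Merck (0.5379)

u=Σ⁻¹μ = [0.9048  2.6450  0.8008  1.3010  1.5010]
v=Σ⁻¹𝟙 = [5.1470  15.5269  6.3175  11.1564  9.2657]
a=μᵀu=1.112262  b=𝟙ᵀu=7.152429  c=𝟙ᵀv=47.413456  D=ac−b²=1.578965
λ₁=(c·0.174−b)/D = (47.413456·0.174−7.152429)/1.578965 = 0.695083
λ₂=(a−b·0.174)/D = (1.112262−7.152429·0.174)/1.578965 = -0.083764
w* = 0.695083·u + -0.083764·v:
  w_0 = 0.695083·0.9048 + -0.083764·5.1470 = 0.1977  (Intel)
  w_1 = 0.695083·2.6450 + -0.083764·15.5269 = 0.5379  (Merck)
  w_2 = 0.695083·0.8008 + -0.083764·6.3175 = 0.0274  (Qualcomm)
  w_3 = 0.695083·1.3010 + -0.083764·11.1564 = -0.0302  (Tesla)
  w_4 = 0.695083·1.5010 + -0.083764·9.2657 = 0.2672  (Kellogg)
Σw_i=1.0000  μᵀw=0.1740
σ²=wᵀΣw=λ₁·μ_p+λ₂ = 0.695083·0.174 + -0.083764 = 0.037181 ≈ 0.0372


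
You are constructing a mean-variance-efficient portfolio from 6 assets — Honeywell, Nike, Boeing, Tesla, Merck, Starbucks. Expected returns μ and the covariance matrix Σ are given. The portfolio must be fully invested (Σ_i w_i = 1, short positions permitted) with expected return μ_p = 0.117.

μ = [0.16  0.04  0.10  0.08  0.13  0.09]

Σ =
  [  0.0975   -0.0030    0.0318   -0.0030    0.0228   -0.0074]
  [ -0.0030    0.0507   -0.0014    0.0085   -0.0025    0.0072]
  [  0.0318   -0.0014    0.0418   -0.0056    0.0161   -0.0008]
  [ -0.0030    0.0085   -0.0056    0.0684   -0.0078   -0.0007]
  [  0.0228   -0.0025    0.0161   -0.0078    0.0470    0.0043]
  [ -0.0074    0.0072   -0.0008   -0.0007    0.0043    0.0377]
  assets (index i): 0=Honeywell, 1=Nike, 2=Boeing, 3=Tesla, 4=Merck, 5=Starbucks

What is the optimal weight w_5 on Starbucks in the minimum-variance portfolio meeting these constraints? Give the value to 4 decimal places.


0.3043

g=Σ⁻¹μ = [1.0702  0.3915  1.0956  1.5013  1.9261  2.3540]
h=Σ⁻¹𝟙 = [3.4557  15.1086  18.8422  16.3317  14.5221  23.3648]
a=μᵀg=0.878809  b=𝟙ᵀg=8.338721  c=𝟙ᵀh=91.625096  D=ac−b²=10.986703
λ₁=(c·0.117−b)/D = (91.625096·0.117−8.338721)/10.986703 = 0.216754
λ₂=(a−b·0.117)/D = (0.878809−8.338721·0.117)/10.986703 = -0.008813
w* = 0.216754·g + -0.008813·h:
  w_0 = 0.216754·1.0702 + -0.008813·3.4557 = 0.2015  (Honeywell)
  w_1 = 0.216754·0.3915 + -0.008813·15.1086 = -0.0483  (Nike)
  w_2 = 0.216754·1.0956 + -0.008813·18.8422 = 0.0714  (Boeing)
  w_3 = 0.216754·1.5013 + -0.008813·16.3317 = 0.1815  (Tesla)
  w_4 = 0.216754·1.9261 + -0.008813·14.5221 = 0.2895  (Merck)
  w_5 = 0.216754·2.3540 + -0.008813·23.3648 = 0.3043  (Starbucks)
Σw_i=1.0000  μᵀw=0.1170
σ²=wᵀΣw=λ₁·μ_p+λ₂ = 0.216754·0.117 + -0.008813 = 0.016548 ≈ 0.0165


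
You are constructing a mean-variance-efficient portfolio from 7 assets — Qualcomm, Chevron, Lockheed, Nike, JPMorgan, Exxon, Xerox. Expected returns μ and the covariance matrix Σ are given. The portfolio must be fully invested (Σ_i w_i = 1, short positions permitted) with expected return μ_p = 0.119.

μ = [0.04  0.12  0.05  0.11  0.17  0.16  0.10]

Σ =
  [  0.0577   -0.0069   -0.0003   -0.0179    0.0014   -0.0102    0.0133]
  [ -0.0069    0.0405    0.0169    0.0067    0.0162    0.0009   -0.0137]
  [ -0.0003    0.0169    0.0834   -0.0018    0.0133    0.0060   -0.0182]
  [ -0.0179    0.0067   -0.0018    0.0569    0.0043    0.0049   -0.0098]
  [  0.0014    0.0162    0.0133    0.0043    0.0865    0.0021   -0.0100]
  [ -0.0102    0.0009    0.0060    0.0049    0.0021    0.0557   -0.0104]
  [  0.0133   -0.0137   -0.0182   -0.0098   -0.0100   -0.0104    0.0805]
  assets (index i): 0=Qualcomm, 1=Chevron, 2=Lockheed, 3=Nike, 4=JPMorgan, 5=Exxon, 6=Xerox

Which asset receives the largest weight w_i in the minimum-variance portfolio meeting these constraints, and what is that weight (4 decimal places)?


Exxon (0.2342)

u=Σ⁻¹μ = [1.7259  3.0138  0.0858  2.1344  1.4455  3.3288  2.3589]
v=Σ⁻¹𝟙 = [27.1727  25.7195  9.4790  24.6290  5.5034  23.0609  21.1144]
a=μᵀu=1.684006  b=𝟙ᵀu=14.093141  c=𝟙ᵀv=136.678789  D=ac−b²=31.551239
λ₁=(c·0.119−b)/D = (136.678789·0.119−14.093141)/31.551239 = 0.068829
λ₂=(a−b·0.119)/D = (1.684006−14.093141·0.119)/31.551239 = 0.000219
w* = 0.068829·u + 0.000219·v:
  w_0 = 0.068829·1.7259 + 0.000219·27.1727 = 0.1248  (Qualcomm)
  w_1 = 0.068829·3.0138 + 0.000219·25.7195 = 0.2131  (Chevron)
  w_2 = 0.068829·0.0858 + 0.000219·9.4790 = 0.0080  (Lockheed)
  w_3 = 0.068829·2.1344 + 0.000219·24.6290 = 0.1523  (Nike)
  w_4 = 0.068829·1.4455 + 0.000219·5.5034 = 0.1007  (JPMorgan)
  w_5 = 0.068829·3.3288 + 0.000219·23.0609 = 0.2342  (Exxon)
  w_6 = 0.068829·2.3589 + 0.000219·21.1144 = 0.1670  (Xerox)
Σw_i=1.0000  μᵀw=0.1190
σ²=wᵀΣw=λ₁·μ_p+λ₂ = 0.068829·0.119 + 0.000219 = 0.008410 ≈ 0.0084


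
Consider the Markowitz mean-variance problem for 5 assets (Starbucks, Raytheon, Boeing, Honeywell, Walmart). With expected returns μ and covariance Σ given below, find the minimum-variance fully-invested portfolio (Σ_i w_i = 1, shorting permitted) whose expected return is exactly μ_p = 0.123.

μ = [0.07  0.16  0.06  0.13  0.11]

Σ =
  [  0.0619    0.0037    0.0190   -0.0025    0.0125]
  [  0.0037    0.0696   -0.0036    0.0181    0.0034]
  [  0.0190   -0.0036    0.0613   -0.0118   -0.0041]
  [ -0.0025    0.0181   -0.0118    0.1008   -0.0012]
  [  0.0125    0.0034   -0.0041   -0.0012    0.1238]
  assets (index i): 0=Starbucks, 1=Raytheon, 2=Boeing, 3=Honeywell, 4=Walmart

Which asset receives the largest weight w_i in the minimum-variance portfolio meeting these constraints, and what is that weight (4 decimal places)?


Raytheon (0.4099)

g=Σ⁻¹μ = [0.5180  2.0088  1.2021  1.0924  0.8315]
h=Σ⁻¹𝟙 = [9.2662  11.7489  16.5688  10.0692  7.4656]
a=μᵀg=0.663270  b=𝟙ᵀg=5.652806  c=𝟙ᵀh=55.118713  D=ac−b²=4.604387
λ₁=(c·0.123−b)/D = (55.118713·0.123−5.652806)/4.604387 = 0.244722
λ₂=(a−b·0.123)/D = (0.663270−5.652806·0.123)/4.604387 = -0.006955
w* = 0.244722·g + -0.006955·h:
  w_0 = 0.244722·0.5180 + -0.006955·9.2662 = 0.0623  (Starbucks)
  w_1 = 0.244722·2.0088 + -0.006955·11.7489 = 0.4099  (Raytheon)
  w_2 = 0.244722·1.2021 + -0.006955·16.5688 = 0.1789  (Boeing)
  w_3 = 0.244722·1.0924 + -0.006955·10.0692 = 0.1973  (Honeywell)
  w_4 = 0.244722·0.8315 + -0.006955·7.4656 = 0.1516  (Walmart)
Σw_i=1.0000  μᵀw=0.1230
σ²=wᵀΣw=λ₁·μ_p+λ₂ = 0.244722·0.123 + -0.006955 = 0.023146 ≈ 0.0231


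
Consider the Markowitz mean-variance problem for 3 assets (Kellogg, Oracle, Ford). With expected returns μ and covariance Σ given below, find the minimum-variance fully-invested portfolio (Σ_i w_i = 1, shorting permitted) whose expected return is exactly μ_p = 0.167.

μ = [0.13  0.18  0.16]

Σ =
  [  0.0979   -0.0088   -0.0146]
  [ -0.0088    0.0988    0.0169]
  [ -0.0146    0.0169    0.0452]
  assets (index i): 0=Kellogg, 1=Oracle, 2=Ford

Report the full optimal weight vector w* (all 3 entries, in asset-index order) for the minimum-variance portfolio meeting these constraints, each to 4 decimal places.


x=Σ⁻¹μ = [1.9989  1.3717  3.6726]
y=Σ⁻¹𝟙 = [14.4593  7.2925  24.0678]
a=μᵀx=1.094378  b=𝟙ᵀx=7.043192  c=𝟙ᵀy=45.819506  D=ac−b²=0.537300
λ₁=(c·0.167−b)/D = (45.819506·0.167−7.043192)/0.537300 = 1.132821
λ₂=(a−b·0.167)/D = (1.094378−7.043192·0.167)/0.537300 = -0.152308
w* = 1.132821·x + -0.152308·y:
  w_0 = 1.132821·1.9989 + -0.152308·14.4593 = 0.0621  (Kellogg)
  w_1 = 1.132821·1.3717 + -0.152308·7.2925 = 0.4432  (Oracle)
  w_2 = 1.132821·3.6726 + -0.152308·24.0678 = 0.4947  (Ford)
Σw_i=1.0000  μᵀw=0.1670
σ²=wᵀΣw=λ₁·μ_p+λ₂ = 1.132821·0.167 + -0.152308 = 0.036873 ≈ 0.0369

0.0621  0.4432  0.4947


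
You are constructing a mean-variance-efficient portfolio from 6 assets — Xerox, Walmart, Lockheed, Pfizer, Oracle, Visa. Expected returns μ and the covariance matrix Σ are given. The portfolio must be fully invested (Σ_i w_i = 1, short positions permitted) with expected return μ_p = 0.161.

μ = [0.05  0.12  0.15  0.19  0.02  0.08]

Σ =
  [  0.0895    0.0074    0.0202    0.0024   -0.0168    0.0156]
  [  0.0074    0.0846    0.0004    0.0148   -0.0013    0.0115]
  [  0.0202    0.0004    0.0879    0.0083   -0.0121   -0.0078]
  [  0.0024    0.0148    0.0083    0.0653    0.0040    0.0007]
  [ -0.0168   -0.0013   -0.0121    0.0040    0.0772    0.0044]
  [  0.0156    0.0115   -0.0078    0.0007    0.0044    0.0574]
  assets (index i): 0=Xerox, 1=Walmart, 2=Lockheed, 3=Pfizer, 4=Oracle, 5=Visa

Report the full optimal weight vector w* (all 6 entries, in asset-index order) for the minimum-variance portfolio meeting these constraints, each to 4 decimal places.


-0.0801  0.1256  0.2874  0.4698  -0.0296  0.2268

g=Σ⁻¹μ = [-0.1490  0.7956  1.6706  2.4891  0.2903  1.4493]
h=Σ⁻¹𝟙 = [8.0213  7.5141  11.8422  10.7216  15.3258  14.0398]
a=μᵀg=0.933298  b=𝟙ᵀg=6.545886  c=𝟙ᵀh=67.464807  D=ac−b²=20.116122
λ₁=(c·0.161−b)/D = (67.464807·0.161−6.545886)/20.116122 = 0.214552
λ₂=(a−b·0.161)/D = (0.933298−6.545886·0.161)/20.116122 = -0.005995
w* = 0.214552·g + -0.005995·h:
  w_0 = 0.214552·-0.1490 + -0.005995·8.0213 = -0.0801  (Xerox)
  w_1 = 0.214552·0.7956 + -0.005995·7.5141 = 0.1256  (Walmart)
  w_2 = 0.214552·1.6706 + -0.005995·11.8422 = 0.2874  (Lockheed)
  w_3 = 0.214552·2.4891 + -0.005995·10.7216 = 0.4698  (Pfizer)
  w_4 = 0.214552·0.2903 + -0.005995·15.3258 = -0.0296  (Oracle)
  w_5 = 0.214552·1.4493 + -0.005995·14.0398 = 0.2268  (Visa)
Σw_i=1.0000  μᵀw=0.1610
σ²=wᵀΣw=λ₁·μ_p+λ₂ = 0.214552·0.161 + -0.005995 = 0.028548 ≈ 0.0285


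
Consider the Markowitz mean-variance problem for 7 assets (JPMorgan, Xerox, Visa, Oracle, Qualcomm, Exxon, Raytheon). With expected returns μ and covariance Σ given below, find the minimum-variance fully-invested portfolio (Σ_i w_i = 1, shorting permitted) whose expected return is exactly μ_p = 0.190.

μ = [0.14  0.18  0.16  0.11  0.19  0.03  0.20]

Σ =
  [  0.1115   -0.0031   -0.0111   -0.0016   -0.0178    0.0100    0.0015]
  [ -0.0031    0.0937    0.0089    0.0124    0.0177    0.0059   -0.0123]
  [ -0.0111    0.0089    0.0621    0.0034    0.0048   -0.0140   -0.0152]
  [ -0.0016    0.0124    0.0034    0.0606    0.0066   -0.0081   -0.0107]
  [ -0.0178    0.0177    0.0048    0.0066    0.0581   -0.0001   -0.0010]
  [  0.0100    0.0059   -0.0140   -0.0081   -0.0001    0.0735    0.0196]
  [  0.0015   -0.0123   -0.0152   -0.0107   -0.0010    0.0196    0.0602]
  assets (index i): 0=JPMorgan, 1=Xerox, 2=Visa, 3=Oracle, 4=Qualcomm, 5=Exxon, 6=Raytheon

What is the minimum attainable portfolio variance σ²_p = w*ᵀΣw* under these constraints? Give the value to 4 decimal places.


g=Σ⁻¹μ = [2.1351  1.5218  3.5235  1.8523  3.0445  -0.4580  4.9986]
h=Σ⁻¹𝟙 = [12.9037  5.7409  23.6770  18.2735  15.8023  11.7690  23.1197]
a=μᵀg=2.904772  b=𝟙ᵀg=16.617711  c=𝟙ᵀh=111.285941  D=ac−b²=47.112008
λ₁=(c·0.190−b)/D = (111.285941·0.190−16.617711)/47.112008 = 0.096082
λ₂=(a−b·0.190)/D = (2.904772−16.617711·0.190)/47.112008 = -0.005362
w* = 0.096082·g + -0.005362·h:
  w_0 = 0.096082·2.1351 + -0.005362·12.9037 = 0.1360  (JPMorgan)
  w_1 = 0.096082·1.5218 + -0.005362·5.7409 = 0.1154  (Xerox)
  w_2 = 0.096082·3.5235 + -0.005362·23.6770 = 0.2116  (Visa)
  w_3 = 0.096082·1.8523 + -0.005362·18.2735 = 0.0800  (Oracle)
  w_4 = 0.096082·3.0445 + -0.005362·15.8023 = 0.2078  (Qualcomm)
  w_5 = 0.096082·-0.4580 + -0.005362·11.7690 = -0.1071  (Exxon)
  w_6 = 0.096082·4.9986 + -0.005362·23.1197 = 0.3563  (Raytheon)
Σw_i=1.0000  μᵀw=0.1900
σ²=wᵀΣw=λ₁·μ_p+λ₂ = 0.096082·0.190 + -0.005362 = 0.012894 ≈ 0.0129

0.0129


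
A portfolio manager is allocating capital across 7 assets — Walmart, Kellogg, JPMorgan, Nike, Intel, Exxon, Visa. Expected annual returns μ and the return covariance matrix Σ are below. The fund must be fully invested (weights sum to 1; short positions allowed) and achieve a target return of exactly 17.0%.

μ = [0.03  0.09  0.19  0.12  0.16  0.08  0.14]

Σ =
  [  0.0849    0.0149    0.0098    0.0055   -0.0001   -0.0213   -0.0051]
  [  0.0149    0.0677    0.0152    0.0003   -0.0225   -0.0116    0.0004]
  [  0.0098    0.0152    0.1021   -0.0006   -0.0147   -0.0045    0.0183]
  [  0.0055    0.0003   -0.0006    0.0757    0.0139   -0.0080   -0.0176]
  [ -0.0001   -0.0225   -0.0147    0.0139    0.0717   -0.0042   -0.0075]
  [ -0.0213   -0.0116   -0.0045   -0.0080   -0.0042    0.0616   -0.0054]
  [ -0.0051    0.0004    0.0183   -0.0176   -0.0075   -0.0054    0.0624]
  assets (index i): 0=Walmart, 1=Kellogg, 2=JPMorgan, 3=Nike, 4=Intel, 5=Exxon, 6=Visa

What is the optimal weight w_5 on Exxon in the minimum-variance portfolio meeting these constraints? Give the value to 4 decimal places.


0.0408

p=Σ⁻¹μ = [0.5063  2.4660  1.5330  1.9179  3.4277  2.7972  3.0146]
q=Σ⁻¹𝟙 = [15.7572  23.3869  5.0482  17.2051  23.6577  32.5993  26.2004]
a=μᵀp=1.952783  b=𝟙ᵀp=15.662547  c=𝟙ᵀq=143.854908  D=ac−b²=35.602063
λ₁=(c·0.170−b)/D = (143.854908·0.170−15.662547)/35.602063 = 0.246974
λ₂=(a−b·0.170)/D = (1.952783−15.662547·0.170)/35.602063 = -0.019938
w* = 0.246974·p + -0.019938·q:
  w_0 = 0.246974·0.5063 + -0.019938·15.7572 = -0.1891  (Walmart)
  w_1 = 0.246974·2.4660 + -0.019938·23.3869 = 0.1427  (Kellogg)
  w_2 = 0.246974·1.5330 + -0.019938·5.0482 = 0.2779  (JPMorgan)
  w_3 = 0.246974·1.9179 + -0.019938·17.2051 = 0.1306  (Nike)
  w_4 = 0.246974·3.4277 + -0.019938·23.6577 = 0.3749  (Intel)
  w_5 = 0.246974·2.7972 + -0.019938·32.5993 = 0.0408  (Exxon)
  w_6 = 0.246974·3.0146 + -0.019938·26.2004 = 0.2221  (Visa)
Σw_i=1.0000  μᵀw=0.1700
σ²=wᵀΣw=λ₁·μ_p+λ₂ = 0.246974·0.170 + -0.019938 = 0.022047 ≈ 0.0220


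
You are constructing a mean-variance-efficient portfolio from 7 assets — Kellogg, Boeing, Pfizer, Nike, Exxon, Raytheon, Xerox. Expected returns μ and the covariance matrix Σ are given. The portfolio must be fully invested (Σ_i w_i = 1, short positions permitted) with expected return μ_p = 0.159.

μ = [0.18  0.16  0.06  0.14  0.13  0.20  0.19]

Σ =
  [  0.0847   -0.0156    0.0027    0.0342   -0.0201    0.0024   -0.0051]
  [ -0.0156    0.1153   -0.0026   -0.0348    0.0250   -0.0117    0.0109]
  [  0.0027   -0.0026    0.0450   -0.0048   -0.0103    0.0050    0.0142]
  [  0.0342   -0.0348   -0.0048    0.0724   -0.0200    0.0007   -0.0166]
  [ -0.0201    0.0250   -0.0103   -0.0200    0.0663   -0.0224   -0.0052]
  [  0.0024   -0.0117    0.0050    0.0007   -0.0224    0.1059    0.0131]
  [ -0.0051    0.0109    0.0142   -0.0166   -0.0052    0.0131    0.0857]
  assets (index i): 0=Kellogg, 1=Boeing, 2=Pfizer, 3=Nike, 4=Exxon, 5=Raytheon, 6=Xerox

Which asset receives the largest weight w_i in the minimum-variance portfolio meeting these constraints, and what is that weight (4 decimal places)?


g=Σ⁻¹μ = [2.0091  1.9270  1.6574  3.7304  4.2800  2.5605  2.4078]
h=Σ⁻¹𝟙 = [9.6084  12.6723  27.5285  28.4377  31.8498  14.4771  11.2953]
a=μᵀg=2.817617  b=𝟙ᵀg=18.572059  c=𝟙ᵀh=135.869007  D=ac−b²=37.905476
λ₁=(c·0.159−b)/D = (135.869007·0.159−18.572059)/37.905476 = 0.079965
λ₂=(a−b·0.159)/D = (2.817617−18.572059·0.159)/37.905476 = -0.003570
w* = 0.079965·g + -0.003570·h:
  w_0 = 0.079965·2.0091 + -0.003570·9.6084 = 0.1263  (Kellogg)
  w_1 = 0.079965·1.9270 + -0.003570·12.6723 = 0.1088  (Boeing)
  w_2 = 0.079965·1.6574 + -0.003570·27.5285 = 0.0342  (Pfizer)
  w_3 = 0.079965·3.7304 + -0.003570·28.4377 = 0.1968  (Nike)
  w_4 = 0.079965·4.2800 + -0.003570·31.8498 = 0.2285  (Exxon)
  w_5 = 0.079965·2.5605 + -0.003570·14.4771 = 0.1531  (Raytheon)
  w_6 = 0.079965·2.4078 + -0.003570·11.2953 = 0.1522  (Xerox)
Σw_i=1.0000  μᵀw=0.1590
σ²=wᵀΣw=λ₁·μ_p+λ₂ = 0.079965·0.159 + -0.003570 = 0.009144 ≈ 0.0091

Exxon (0.2285)


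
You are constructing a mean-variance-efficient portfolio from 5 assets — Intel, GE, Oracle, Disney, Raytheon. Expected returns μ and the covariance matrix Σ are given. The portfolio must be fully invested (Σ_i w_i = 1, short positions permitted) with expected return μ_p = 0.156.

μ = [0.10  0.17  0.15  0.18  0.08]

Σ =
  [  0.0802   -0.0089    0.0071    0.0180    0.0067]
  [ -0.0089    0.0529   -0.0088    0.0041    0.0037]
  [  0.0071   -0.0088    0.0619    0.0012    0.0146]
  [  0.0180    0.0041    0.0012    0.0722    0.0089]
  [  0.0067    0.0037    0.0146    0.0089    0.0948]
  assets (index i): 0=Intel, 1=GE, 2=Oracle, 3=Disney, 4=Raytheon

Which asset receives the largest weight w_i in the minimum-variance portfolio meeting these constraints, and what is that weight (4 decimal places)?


GE (0.3800)

x=Σ⁻¹μ = [0.9590  3.6841  2.7949  1.9966  0.0144]
y=Σ⁻¹𝟙 = [11.0397  22.4521  16.6113  8.8690  5.5011]
a=μᵀx=1.501972  b=𝟙ᵀx=9.449018  c=𝟙ᵀy=64.473125  D=ac−b²=7.552919
λ₁=(c·0.156−b)/D = (64.473125·0.156−9.449018)/7.552919 = 0.080603
λ₂=(a−b·0.156)/D = (1.501972−9.449018·0.156)/7.552919 = 0.003697
w* = 0.080603·x + 0.003697·y:
  w_0 = 0.080603·0.9590 + 0.003697·11.0397 = 0.1181  (Intel)
  w_1 = 0.080603·3.6841 + 0.003697·22.4521 = 0.3800  (GE)
  w_2 = 0.080603·2.7949 + 0.003697·16.6113 = 0.2867  (Oracle)
  w_3 = 0.080603·1.9966 + 0.003697·8.8690 = 0.1937  (Disney)
  w_4 = 0.080603·0.0144 + 0.003697·5.5011 = 0.0215  (Raytheon)
Σw_i=1.0000  μᵀw=0.1560
σ²=wᵀΣw=λ₁·μ_p+λ₂ = 0.080603·0.156 + 0.003697 = 0.016271 ≈ 0.0163


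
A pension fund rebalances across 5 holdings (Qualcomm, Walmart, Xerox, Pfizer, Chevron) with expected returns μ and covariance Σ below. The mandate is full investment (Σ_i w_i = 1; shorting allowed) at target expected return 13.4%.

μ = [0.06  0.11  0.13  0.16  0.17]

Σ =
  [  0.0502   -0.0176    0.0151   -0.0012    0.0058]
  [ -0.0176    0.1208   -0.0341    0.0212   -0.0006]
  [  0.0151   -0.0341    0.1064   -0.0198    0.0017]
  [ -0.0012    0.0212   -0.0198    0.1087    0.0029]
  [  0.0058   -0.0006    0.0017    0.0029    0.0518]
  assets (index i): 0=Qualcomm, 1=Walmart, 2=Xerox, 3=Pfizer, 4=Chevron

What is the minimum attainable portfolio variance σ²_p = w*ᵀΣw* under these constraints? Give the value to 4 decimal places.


0.0155

g=Σ⁻¹μ = [0.7995  1.2764  1.7414  1.4672  3.0678]
h=Σ⁻¹𝟙 = [19.1388  13.0804  12.2213  8.6477  16.4284]
a=μᵀg=1.171043  b=𝟙ᵀg=8.352383  c=𝟙ᵀh=69.516476  D=ac−b²=11.644460
λ₁=(c·0.134−b)/D = (69.516476·0.134−8.352383)/11.644460 = 0.082685
λ₂=(a−b·0.134)/D = (1.171043−8.352383·0.134)/11.644460 = 0.004450
w* = 0.082685·g + 0.004450·h:
  w_0 = 0.082685·0.7995 + 0.004450·19.1388 = 0.1513  (Qualcomm)
  w_1 = 0.082685·1.2764 + 0.004450·13.0804 = 0.1638  (Walmart)
  w_2 = 0.082685·1.7414 + 0.004450·12.2213 = 0.1984  (Xerox)
  w_3 = 0.082685·1.4672 + 0.004450·8.6477 = 0.1598  (Pfizer)
  w_4 = 0.082685·3.0678 + 0.004450·16.4284 = 0.3268  (Chevron)
Σw_i=1.0000  μᵀw=0.1340
σ²=wᵀΣw=λ₁·μ_p+λ₂ = 0.082685·0.134 + 0.004450 = 0.015530 ≈ 0.0155


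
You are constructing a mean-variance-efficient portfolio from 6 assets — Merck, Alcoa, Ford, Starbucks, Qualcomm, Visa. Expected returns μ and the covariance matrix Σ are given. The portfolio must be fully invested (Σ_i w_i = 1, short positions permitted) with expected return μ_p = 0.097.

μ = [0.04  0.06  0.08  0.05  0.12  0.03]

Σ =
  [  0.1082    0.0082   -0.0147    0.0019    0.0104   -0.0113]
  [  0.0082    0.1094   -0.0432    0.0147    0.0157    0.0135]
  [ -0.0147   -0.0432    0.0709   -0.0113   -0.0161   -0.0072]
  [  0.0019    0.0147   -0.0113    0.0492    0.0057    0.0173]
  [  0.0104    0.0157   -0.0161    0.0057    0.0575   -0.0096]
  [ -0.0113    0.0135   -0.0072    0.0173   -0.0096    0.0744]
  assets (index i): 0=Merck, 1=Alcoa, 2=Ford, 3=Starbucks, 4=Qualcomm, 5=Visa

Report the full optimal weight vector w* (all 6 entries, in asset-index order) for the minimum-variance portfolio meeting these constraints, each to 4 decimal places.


g=Σ⁻¹μ = [0.4646  0.9887  2.5858  0.7655  2.4961  0.6887]
h=Σ⁻¹𝟙 = [12.0281  14.8108  34.5954  15.5279  21.8463  15.1364]
a=μᵀg=0.643241  b=𝟙ᵀg=7.989451  c=𝟙ᵀh=113.944943  D=ac−b²=9.462780
λ₁=(c·0.097−b)/D = (113.944943·0.097−7.989451)/9.462780 = 0.323711
λ₂=(a−b·0.097)/D = (0.643241−7.989451·0.097)/9.462780 = -0.013921
w* = 0.323711·g + -0.013921·h:
  w_0 = 0.323711·0.4646 + -0.013921·12.0281 = -0.0170  (Merck)
  w_1 = 0.323711·0.9887 + -0.013921·14.8108 = 0.1139  (Alcoa)
  w_2 = 0.323711·2.5858 + -0.013921·34.5954 = 0.3554  (Ford)
  w_3 = 0.323711·0.7655 + -0.013921·15.5279 = 0.0316  (Starbucks)
  w_4 = 0.323711·2.4961 + -0.013921·21.8463 = 0.5039  (Qualcomm)
  w_5 = 0.323711·0.6887 + -0.013921·15.1364 = 0.0122  (Visa)
Σw_i=1.0000  μᵀw=0.0970
σ²=wᵀΣw=λ₁·μ_p+λ₂ = 0.323711·0.097 + -0.013921 = 0.017479 ≈ 0.0175

-0.0170  0.1139  0.3554  0.0316  0.5039  0.0122


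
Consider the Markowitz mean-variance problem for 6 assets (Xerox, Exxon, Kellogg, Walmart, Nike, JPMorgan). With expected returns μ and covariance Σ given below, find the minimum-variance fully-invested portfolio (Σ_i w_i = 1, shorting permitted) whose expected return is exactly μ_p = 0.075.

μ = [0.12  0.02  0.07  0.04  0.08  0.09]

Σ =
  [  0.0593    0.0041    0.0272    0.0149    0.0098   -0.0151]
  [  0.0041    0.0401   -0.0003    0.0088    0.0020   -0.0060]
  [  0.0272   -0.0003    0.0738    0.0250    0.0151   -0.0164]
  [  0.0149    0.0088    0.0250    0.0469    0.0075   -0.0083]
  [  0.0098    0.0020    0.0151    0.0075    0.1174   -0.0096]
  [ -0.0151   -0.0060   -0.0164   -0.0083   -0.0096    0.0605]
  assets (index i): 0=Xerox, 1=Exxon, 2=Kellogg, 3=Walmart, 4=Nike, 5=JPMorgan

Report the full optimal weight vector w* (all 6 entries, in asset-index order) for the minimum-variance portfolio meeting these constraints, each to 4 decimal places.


0.2138  0.2083  0.0934  0.0826  0.0833  0.3185

g=Σ⁻¹μ = [2.2308  0.5750  0.4947  0.0903  0.6077  2.3443]
h=Σ⁻¹𝟙 = [13.8881  24.9802  9.5096  10.8916  7.2791  27.6996]
a=μᵀg=0.577040  b=𝟙ᵀg=6.342811  c=𝟙ᵀh=94.248249  D=ac−b²=14.153773
λ₁=(c·0.075−b)/D = (94.248249·0.075−6.342811)/14.153773 = 0.051280
λ₂=(a−b·0.075)/D = (0.577040−6.342811·0.075)/14.153773 = 0.007159
w* = 0.051280·g + 0.007159·h:
  w_0 = 0.051280·2.2308 + 0.007159·13.8881 = 0.2138  (Xerox)
  w_1 = 0.051280·0.5750 + 0.007159·24.9802 = 0.2083  (Exxon)
  w_2 = 0.051280·0.4947 + 0.007159·9.5096 = 0.0934  (Kellogg)
  w_3 = 0.051280·0.0903 + 0.007159·10.8916 = 0.0826  (Walmart)
  w_4 = 0.051280·0.6077 + 0.007159·7.2791 = 0.0833  (Nike)
  w_5 = 0.051280·2.3443 + 0.007159·27.6996 = 0.3185  (JPMorgan)
Σw_i=1.0000  μᵀw=0.0750
σ²=wᵀΣw=λ₁·μ_p+λ₂ = 0.051280·0.075 + 0.007159 = 0.011005 ≈ 0.0110
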